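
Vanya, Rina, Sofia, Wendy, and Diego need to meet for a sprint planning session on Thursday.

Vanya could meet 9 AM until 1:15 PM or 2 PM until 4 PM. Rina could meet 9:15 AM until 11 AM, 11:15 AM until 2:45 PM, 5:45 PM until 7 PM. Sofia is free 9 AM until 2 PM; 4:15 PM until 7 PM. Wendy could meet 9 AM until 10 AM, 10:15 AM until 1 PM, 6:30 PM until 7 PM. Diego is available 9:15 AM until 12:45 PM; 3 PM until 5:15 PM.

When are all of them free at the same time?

09:15-10:00, 10:15-11:00, 11:15-12:45

Vanya ∩ Rina: 09:15-11:00, 11:15-13:15, 14:00-14:45.
Vanya ∩ Rina ∩ Sofia: 09:15-11:00, 11:15-13:15.
Vanya ∩ Rina ∩ Sofia ∩ Wendy: 09:15-10:00, 10:15-11:00, 11:15-13:00.
Vanya ∩ Rina ∩ Sofia ∩ Wendy ∩ Diego: 09:15-10:00, 10:15-11:00, 11:15-12:45.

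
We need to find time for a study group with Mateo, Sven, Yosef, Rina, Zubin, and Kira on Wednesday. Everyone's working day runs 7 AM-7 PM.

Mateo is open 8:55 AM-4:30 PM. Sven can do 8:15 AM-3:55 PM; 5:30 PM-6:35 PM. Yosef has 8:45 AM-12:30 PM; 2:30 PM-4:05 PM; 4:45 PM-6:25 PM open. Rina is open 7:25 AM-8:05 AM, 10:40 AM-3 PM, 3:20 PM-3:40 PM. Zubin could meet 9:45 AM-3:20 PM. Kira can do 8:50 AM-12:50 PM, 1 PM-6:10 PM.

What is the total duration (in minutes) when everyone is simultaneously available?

Mateo ∩ Sven: 08:55-15:55.
Mateo ∩ Sven ∩ Yosef: 08:55-12:30, 14:30-15:55.
Mateo ∩ Sven ∩ Yosef ∩ Rina: 10:40-12:30, 14:30-15:00, 15:20-15:40.
Mateo ∩ Sven ∩ Yosef ∩ Rina ∩ Zubin: 10:40-12:30, 14:30-15:00.
Mateo ∩ Sven ∩ Yosef ∩ Rina ∩ Zubin ∩ Kira: 10:40-12:30, 14:30-15:00.
Those are the intersection windows.
Summing the common windows: 110 + 30 = 140 minutes.

140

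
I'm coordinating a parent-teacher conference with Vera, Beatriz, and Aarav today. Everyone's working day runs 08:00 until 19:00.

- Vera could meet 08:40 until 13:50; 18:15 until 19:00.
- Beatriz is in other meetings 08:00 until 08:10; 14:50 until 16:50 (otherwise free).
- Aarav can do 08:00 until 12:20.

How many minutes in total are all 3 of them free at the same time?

Vera free: 08:40-13:50, 18:15-19:00.
Beatriz free: 08:10-14:50, 16:50-19:00 (invert busy blocks within the working day).
Aarav free: 08:00-12:20.
Vera ∩ Beatriz: 08:40-13:50, 18:15-19:00.
Vera ∩ Beatriz ∩ Aarav: 08:40-12:20.
That's a single block of 220 minutes.

220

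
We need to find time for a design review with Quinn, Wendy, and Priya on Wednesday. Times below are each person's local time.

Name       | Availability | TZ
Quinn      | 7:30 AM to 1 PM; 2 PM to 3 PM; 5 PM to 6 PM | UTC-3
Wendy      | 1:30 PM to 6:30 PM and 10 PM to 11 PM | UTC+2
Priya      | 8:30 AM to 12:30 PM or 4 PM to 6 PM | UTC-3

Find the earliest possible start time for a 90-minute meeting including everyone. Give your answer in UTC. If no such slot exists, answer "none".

Quinn in UTC: 10:30-16:00, 17:00-18:00, 20:00-21:00 (add 3h to convert from UTC-3).
Wendy in UTC: 11:30-16:30, 20:00-21:00 (subtract 2h to convert from UTC+2).
Priya in UTC: 11:30-15:30, 19:00-21:00 (add 3h to convert from UTC-3).
Quinn ∩ Wendy: 11:30-16:00, 20:00-21:00.
Quinn ∩ Wendy ∩ Priya: 11:30-15:30, 20:00-21:00.
So the common availability across everyone is 11:30-15:30, 20:00-21:00.
The first common window of at least 90 minutes is 11:30-15:30, so the earliest start is 11:30.

11:30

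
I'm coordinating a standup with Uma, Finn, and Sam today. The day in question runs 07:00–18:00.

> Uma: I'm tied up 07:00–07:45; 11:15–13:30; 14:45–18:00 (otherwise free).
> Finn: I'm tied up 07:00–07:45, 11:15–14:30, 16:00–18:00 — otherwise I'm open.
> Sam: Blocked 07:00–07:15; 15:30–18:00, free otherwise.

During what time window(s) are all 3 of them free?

Uma free: 07:45-11:15, 13:30-14:45 (invert busy blocks within the working day).
Finn free: 07:45-11:15, 14:30-16:00 (invert busy blocks within the working day).
Sam free: 07:15-15:30 (invert busy blocks within the working day).
Uma ∩ Finn: 07:45-11:15, 14:30-14:45.
Uma ∩ Finn ∩ Sam: 07:45-11:15, 14:30-14:45.

07:45-11:15, 14:30-14:45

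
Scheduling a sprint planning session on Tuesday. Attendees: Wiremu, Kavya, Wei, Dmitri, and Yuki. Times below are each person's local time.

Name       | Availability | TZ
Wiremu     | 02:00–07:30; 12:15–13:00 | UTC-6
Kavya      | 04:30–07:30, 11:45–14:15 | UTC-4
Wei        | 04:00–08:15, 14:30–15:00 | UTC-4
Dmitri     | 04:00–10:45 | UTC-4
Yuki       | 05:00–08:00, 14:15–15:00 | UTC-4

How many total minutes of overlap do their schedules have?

Wiremu in UTC: 08:00-13:30, 18:15-19:00 (add 6h to convert from UTC-6).
Kavya in UTC: 08:30-11:30, 15:45-18:15 (add 4h to convert from UTC-4).
Wei in UTC: 08:00-12:15, 18:30-19:00 (add 4h to convert from UTC-4).
Dmitri in UTC: 08:00-14:45 (add 4h to convert from UTC-4).
Yuki in UTC: 09:00-12:00, 18:15-19:00 (add 4h to convert from UTC-4).
Wiremu ∩ Kavya: 08:30-11:30.
Wiremu ∩ Kavya ∩ Wei: 08:30-11:30.
Wiremu ∩ Kavya ∩ Wei ∩ Dmitri: 08:30-11:30.
Wiremu ∩ Kavya ∩ Wei ∩ Dmitri ∩ Yuki: 09:00-11:30.
That's a single block of 150 minutes.

150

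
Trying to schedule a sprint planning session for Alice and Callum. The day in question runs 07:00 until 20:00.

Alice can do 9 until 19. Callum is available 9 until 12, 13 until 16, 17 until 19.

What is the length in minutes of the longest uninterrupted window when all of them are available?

180

Alice ∩ Callum: 09:00-12:00, 13:00-16:00, 17:00-19:00.
The longest is 09:00-12:00 at 180 minutes.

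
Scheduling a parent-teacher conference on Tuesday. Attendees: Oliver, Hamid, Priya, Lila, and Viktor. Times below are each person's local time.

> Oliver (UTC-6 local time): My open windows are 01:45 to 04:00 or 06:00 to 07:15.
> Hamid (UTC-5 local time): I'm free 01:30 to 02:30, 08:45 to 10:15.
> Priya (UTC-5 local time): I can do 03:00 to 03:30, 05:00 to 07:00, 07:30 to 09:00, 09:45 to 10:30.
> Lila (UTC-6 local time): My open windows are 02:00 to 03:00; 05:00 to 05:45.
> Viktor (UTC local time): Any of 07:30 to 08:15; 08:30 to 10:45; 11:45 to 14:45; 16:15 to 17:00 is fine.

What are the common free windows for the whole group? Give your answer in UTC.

Oliver in UTC: 07:45-10:00, 12:00-13:15 (add 6h to convert from UTC-6).
Hamid in UTC: 06:30-07:30, 13:45-15:15 (add 5h to convert from UTC-5).
Priya in UTC: 08:00-08:30, 10:00-12:00, 12:30-14:00, 14:45-15:30 (add 5h to convert from UTC-5).
Lila in UTC: 08:00-09:00, 11:00-11:45 (add 6h to convert from UTC-6).
Viktor in UTC: 07:30-08:15, 08:30-10:45, 11:45-14:45, 16:15-17:00.
Oliver ∩ Hamid: ∅.
Oliver ∩ Hamid ∩ Priya: ∅.
Oliver ∩ Hamid ∩ Priya ∩ Lila: ∅.
Oliver ∩ Hamid ∩ Priya ∩ Lila ∩ Viktor: ∅.
There is no time when everyone is free.

none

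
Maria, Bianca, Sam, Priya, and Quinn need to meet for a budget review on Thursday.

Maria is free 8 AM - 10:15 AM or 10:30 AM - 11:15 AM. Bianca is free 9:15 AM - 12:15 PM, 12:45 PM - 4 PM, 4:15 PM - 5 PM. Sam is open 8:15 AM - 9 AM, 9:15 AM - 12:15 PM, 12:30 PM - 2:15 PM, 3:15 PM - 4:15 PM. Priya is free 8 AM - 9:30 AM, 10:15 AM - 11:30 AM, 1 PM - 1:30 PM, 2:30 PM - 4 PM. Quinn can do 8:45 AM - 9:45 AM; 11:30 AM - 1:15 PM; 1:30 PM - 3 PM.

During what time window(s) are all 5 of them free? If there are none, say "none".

09:15-09:30

Maria ∩ Bianca: 09:15-10:15, 10:30-11:15.
Maria ∩ Bianca ∩ Sam: 09:15-10:15, 10:30-11:15.
Maria ∩ Bianca ∩ Sam ∩ Priya: 09:15-09:30, 10:30-11:15.
Maria ∩ Bianca ∩ Sam ∩ Priya ∩ Quinn: 09:15-09:30.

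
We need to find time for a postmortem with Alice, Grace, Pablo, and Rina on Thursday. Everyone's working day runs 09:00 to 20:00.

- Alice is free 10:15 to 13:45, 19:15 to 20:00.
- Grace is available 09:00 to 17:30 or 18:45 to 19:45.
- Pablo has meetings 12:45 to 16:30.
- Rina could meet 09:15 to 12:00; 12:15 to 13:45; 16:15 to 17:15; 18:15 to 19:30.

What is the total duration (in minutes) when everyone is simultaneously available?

Alice free: 10:15-13:45, 19:15-20:00.
Grace free: 09:00-17:30, 18:45-19:45.
Pablo free: 09:00-12:45, 16:30-20:00 (invert busy blocks within the working day).
Rina free: 09:15-12:00, 12:15-13:45, 16:15-17:15, 18:15-19:30.
Alice ∩ Grace: 10:15-13:45, 19:15-19:45.
Alice ∩ Grace ∩ Pablo: 10:15-12:45, 19:15-19:45.
Alice ∩ Grace ∩ Pablo ∩ Rina: 10:15-12:00, 12:15-12:45, 19:15-19:30.
Those are the intersection windows.
Summing the common windows: 105 + 30 + 15 = 150 minutes.

150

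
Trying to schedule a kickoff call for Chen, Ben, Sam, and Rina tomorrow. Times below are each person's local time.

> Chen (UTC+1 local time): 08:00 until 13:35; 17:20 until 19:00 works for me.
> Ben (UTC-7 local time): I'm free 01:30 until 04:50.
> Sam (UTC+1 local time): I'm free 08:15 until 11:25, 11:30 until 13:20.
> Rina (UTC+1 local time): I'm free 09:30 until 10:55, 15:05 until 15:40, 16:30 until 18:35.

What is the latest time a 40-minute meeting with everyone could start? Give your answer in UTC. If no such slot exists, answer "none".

09:15

Chen in UTC: 07:00-12:35, 16:20-18:00 (subtract 1h to convert from UTC+1).
Ben in UTC: 08:30-11:50 (add 7h to convert from UTC-7).
Sam in UTC: 07:15-10:25, 10:30-12:20 (subtract 1h to convert from UTC+1).
Rina in UTC: 08:30-09:55, 14:05-14:40, 15:30-17:35 (subtract 1h to convert from UTC+1).
Chen ∩ Ben: 08:30-11:50.
Chen ∩ Ben ∩ Sam: 08:30-10:25, 10:30-11:50.
Chen ∩ Ben ∩ Sam ∩ Rina: 08:30-09:55.
Those are the intersection windows.
The last common window of at least 40 minutes is 08:30-09:55; a 40-minute meeting can start as late as 09:15 and still end by 09:55.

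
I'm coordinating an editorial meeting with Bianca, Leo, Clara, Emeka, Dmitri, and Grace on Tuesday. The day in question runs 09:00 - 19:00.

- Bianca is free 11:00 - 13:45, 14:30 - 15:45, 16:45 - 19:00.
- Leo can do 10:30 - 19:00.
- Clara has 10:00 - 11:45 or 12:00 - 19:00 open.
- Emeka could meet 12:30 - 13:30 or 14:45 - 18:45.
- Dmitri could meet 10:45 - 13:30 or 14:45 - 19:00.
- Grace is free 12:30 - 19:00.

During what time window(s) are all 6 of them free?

12:30-13:30, 14:45-15:45, 16:45-18:45

Bianca ∩ Leo: 11:00-13:45, 14:30-15:45, 16:45-19:00.
Bianca ∩ Leo ∩ Clara: 11:00-11:45, 12:00-13:45, 14:30-15:45, 16:45-19:00.
Bianca ∩ Leo ∩ Clara ∩ Emeka: 12:30-13:30, 14:45-15:45, 16:45-18:45.
Bianca ∩ Leo ∩ Clara ∩ Emeka ∩ Dmitri: 12:30-13:30, 14:45-15:45, 16:45-18:45.
Bianca ∩ Leo ∩ Clara ∩ Emeka ∩ Dmitri ∩ Grace: 12:30-13:30, 14:45-15:45, 16:45-18:45.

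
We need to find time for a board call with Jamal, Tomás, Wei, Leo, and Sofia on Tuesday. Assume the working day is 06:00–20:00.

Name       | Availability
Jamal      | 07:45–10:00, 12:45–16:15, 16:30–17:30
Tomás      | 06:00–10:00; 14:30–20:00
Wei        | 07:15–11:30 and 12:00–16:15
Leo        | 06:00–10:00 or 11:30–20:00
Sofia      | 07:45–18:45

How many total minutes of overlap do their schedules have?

240

Jamal ∩ Tomás: 07:45-10:00, 14:30-16:15, 16:30-17:30.
Jamal ∩ Tomás ∩ Wei: 07:45-10:00, 14:30-16:15.
Jamal ∩ Tomás ∩ Wei ∩ Leo: 07:45-10:00, 14:30-16:15.
Jamal ∩ Tomás ∩ Wei ∩ Leo ∩ Sofia: 07:45-10:00, 14:30-16:15.
Summing the common windows: 135 + 105 = 240 minutes.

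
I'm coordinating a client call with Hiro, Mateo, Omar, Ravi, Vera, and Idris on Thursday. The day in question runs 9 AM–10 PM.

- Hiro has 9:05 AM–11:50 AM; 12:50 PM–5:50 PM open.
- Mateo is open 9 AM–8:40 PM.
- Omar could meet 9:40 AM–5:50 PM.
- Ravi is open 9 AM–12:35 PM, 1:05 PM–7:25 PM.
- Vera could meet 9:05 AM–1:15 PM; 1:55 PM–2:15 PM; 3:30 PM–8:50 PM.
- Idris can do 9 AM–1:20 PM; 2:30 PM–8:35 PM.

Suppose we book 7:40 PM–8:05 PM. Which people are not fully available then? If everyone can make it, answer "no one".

Hiro, Omar, Ravi

Hiro: not fully free for 19:40-20:05. Mateo: free for 19:40-20:05. Omar: not fully free for 19:40-20:05. Ravi: not fully free for 19:40-20:05. Vera: free for 19:40-20:05. Idris: free for 19:40-20:05.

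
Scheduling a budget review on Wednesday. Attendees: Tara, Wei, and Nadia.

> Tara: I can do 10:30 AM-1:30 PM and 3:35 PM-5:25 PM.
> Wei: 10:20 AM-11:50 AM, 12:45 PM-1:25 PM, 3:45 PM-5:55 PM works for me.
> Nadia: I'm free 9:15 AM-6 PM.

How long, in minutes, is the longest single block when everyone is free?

100

Tara ∩ Wei: 10:30-11:50, 12:45-13:25, 15:45-17:25.
Tara ∩ Wei ∩ Nadia: 10:30-11:50, 12:45-13:25, 15:45-17:25.
The longest is 15:45-17:25 at 100 minutes.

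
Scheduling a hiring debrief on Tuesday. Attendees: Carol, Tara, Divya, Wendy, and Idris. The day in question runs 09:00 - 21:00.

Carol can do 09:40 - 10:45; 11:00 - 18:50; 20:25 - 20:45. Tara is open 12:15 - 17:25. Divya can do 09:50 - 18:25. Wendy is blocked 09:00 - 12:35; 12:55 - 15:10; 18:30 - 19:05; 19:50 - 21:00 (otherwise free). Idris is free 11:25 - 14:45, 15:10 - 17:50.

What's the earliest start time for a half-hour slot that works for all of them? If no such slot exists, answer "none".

Carol free: 09:40-10:45, 11:00-18:50, 20:25-20:45.
Tara free: 12:15-17:25.
Divya free: 09:50-18:25.
Wendy free: 12:35-12:55, 15:10-18:30, 19:05-19:50 (invert busy blocks within the working day).
Idris free: 11:25-14:45, 15:10-17:50.
Carol ∩ Tara: 12:15-17:25.
Carol ∩ Tara ∩ Divya: 12:15-17:25.
Carol ∩ Tara ∩ Divya ∩ Wendy: 12:35-12:55, 15:10-17:25.
Carol ∩ Tara ∩ Divya ∩ Wendy ∩ Idris: 12:35-12:55, 15:10-17:25.
The first common window of at least 30 minutes is 15:10-17:25, so the earliest start is 15:10.

15:10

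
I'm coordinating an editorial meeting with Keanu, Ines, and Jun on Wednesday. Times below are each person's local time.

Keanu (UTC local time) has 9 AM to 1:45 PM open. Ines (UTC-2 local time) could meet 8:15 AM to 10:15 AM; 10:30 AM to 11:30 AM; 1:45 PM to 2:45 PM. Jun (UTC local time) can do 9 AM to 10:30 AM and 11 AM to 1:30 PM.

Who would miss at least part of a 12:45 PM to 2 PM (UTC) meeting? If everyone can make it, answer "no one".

Keanu in UTC: 09:00-13:45.
Ines in UTC: 10:15-12:15, 12:30-13:30, 15:45-16:45 (add 2h to convert from UTC-2).
Jun in UTC: 09:00-10:30, 11:00-13:30.
Keanu: not fully free for 12:45-14:00. Ines: not fully free for 12:45-14:00. Jun: not fully free for 12:45-14:00.

Ines, Jun, Keanu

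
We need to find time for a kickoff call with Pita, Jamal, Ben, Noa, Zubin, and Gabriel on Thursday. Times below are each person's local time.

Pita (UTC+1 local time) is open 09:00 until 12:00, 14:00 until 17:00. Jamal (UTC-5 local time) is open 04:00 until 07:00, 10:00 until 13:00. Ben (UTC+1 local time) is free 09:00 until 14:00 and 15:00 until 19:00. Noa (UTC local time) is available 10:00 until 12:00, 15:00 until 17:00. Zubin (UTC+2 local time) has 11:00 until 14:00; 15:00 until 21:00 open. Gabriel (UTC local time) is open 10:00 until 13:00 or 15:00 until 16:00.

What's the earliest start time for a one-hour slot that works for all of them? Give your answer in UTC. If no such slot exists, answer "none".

Pita in UTC: 08:00-11:00, 13:00-16:00 (subtract 1h to convert from UTC+1).
Jamal in UTC: 09:00-12:00, 15:00-18:00 (add 5h to convert from UTC-5).
Ben in UTC: 08:00-13:00, 14:00-18:00 (subtract 1h to convert from UTC+1).
Noa in UTC: 10:00-12:00, 15:00-17:00.
Zubin in UTC: 09:00-12:00, 13:00-19:00 (subtract 2h to convert from UTC+2).
Gabriel in UTC: 10:00-13:00, 15:00-16:00.
Pita ∩ Jamal: 09:00-11:00, 15:00-16:00.
Pita ∩ Jamal ∩ Ben: 09:00-11:00, 15:00-16:00.
Pita ∩ Jamal ∩ Ben ∩ Noa: 10:00-11:00, 15:00-16:00.
Pita ∩ Jamal ∩ Ben ∩ Noa ∩ Zubin: 10:00-11:00, 15:00-16:00.
Pita ∩ Jamal ∩ Ben ∩ Noa ∩ Zubin ∩ Gabriel: 10:00-11:00, 15:00-16:00.
The first common window of at least 60 minutes is 10:00-11:00, so the earliest start is 10:00.

10:00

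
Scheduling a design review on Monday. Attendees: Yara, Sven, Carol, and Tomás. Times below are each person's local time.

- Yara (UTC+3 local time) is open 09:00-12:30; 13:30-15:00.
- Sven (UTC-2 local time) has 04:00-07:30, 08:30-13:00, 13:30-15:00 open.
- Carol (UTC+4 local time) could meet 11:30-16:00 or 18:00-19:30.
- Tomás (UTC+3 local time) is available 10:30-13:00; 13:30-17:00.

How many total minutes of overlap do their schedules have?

Yara in UTC: 06:00-09:30, 10:30-12:00 (subtract 3h to convert from UTC+3).
Sven in UTC: 06:00-09:30, 10:30-15:00, 15:30-17:00 (add 2h to convert from UTC-2).
Carol in UTC: 07:30-12:00, 14:00-15:30 (subtract 4h to convert from UTC+4).
Tomás in UTC: 07:30-10:00, 10:30-14:00 (subtract 3h to convert from UTC+3).
Yara ∩ Sven: 06:00-09:30, 10:30-12:00.
Yara ∩ Sven ∩ Carol: 07:30-09:30, 10:30-12:00.
Yara ∩ Sven ∩ Carol ∩ Tomás: 07:30-09:30, 10:30-12:00.
Those are the intersection windows.
Summing the common windows: 120 + 90 = 210 minutes.

210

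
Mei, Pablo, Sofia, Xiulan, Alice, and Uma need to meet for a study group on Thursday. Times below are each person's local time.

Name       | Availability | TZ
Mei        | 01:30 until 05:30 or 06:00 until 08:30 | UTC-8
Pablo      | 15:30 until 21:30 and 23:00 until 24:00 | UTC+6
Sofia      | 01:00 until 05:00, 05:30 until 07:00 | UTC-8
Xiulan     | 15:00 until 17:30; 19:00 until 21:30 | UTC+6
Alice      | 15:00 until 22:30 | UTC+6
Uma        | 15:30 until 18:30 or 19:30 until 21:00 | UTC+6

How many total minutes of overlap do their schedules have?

180

Mei in UTC: 09:30-13:30, 14:00-16:30 (add 8h to convert from UTC-8).
Pablo in UTC: 09:30-15:30, 17:00-18:00 (subtract 6h to convert from UTC+6).
Sofia in UTC: 09:00-13:00, 13:30-15:00 (add 8h to convert from UTC-8).
Xiulan in UTC: 09:00-11:30, 13:00-15:30 (subtract 6h to convert from UTC+6).
Alice in UTC: 09:00-16:30 (subtract 6h to convert from UTC+6).
Uma in UTC: 09:30-12:30, 13:30-15:00 (subtract 6h to convert from UTC+6).
Mei ∩ Pablo: 09:30-13:30, 14:00-15:30.
Mei ∩ Pablo ∩ Sofia: 09:30-13:00, 14:00-15:00.
Mei ∩ Pablo ∩ Sofia ∩ Xiulan: 09:30-11:30, 14:00-15:00.
Mei ∩ Pablo ∩ Sofia ∩ Xiulan ∩ Alice: 09:30-11:30, 14:00-15:00.
Mei ∩ Pablo ∩ Sofia ∩ Xiulan ∩ Alice ∩ Uma: 09:30-11:30, 14:00-15:00.
So the common availability across everyone is 09:30-11:30, 14:00-15:00.
Summing the common windows: 120 + 60 = 180 minutes.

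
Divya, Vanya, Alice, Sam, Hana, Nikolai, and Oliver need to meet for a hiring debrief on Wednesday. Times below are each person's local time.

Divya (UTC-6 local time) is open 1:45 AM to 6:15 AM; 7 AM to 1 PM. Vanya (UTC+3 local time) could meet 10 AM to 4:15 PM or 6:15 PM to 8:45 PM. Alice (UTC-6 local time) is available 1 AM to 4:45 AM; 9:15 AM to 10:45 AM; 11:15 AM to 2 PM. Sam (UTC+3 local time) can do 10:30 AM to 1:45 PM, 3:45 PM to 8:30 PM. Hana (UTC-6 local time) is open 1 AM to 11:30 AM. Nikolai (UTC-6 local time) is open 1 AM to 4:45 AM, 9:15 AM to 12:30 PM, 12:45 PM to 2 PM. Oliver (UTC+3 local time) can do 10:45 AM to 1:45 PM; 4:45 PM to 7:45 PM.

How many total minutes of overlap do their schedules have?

270

Divya in UTC: 07:45-12:15, 13:00-19:00 (add 6h to convert from UTC-6).
Vanya in UTC: 07:00-13:15, 15:15-17:45 (subtract 3h to convert from UTC+3).
Alice in UTC: 07:00-10:45, 15:15-16:45, 17:15-20:00 (add 6h to convert from UTC-6).
Sam in UTC: 07:30-10:45, 12:45-17:30 (subtract 3h to convert from UTC+3).
Hana in UTC: 07:00-17:30 (add 6h to convert from UTC-6).
Nikolai in UTC: 07:00-10:45, 15:15-18:30, 18:45-20:00 (add 6h to convert from UTC-6).
Oliver in UTC: 07:45-10:45, 13:45-16:45 (subtract 3h to convert from UTC+3).
Divya ∩ Vanya: 07:45-12:15, 13:00-13:15, 15:15-17:45.
Divya ∩ Vanya ∩ Alice: 07:45-10:45, 15:15-16:45, 17:15-17:45.
Divya ∩ Vanya ∩ Alice ∩ Sam: 07:45-10:45, 15:15-16:45, 17:15-17:30.
Divya ∩ Vanya ∩ Alice ∩ Sam ∩ Hana: 07:45-10:45, 15:15-16:45, 17:15-17:30.
Divya ∩ Vanya ∩ Alice ∩ Sam ∩ Hana ∩ Nikolai: 07:45-10:45, 15:15-16:45, 17:15-17:30.
Divya ∩ Vanya ∩ Alice ∩ Sam ∩ Hana ∩ Nikolai ∩ Oliver: 07:45-10:45, 15:15-16:45.
Summing the common windows: 180 + 90 = 270 minutes.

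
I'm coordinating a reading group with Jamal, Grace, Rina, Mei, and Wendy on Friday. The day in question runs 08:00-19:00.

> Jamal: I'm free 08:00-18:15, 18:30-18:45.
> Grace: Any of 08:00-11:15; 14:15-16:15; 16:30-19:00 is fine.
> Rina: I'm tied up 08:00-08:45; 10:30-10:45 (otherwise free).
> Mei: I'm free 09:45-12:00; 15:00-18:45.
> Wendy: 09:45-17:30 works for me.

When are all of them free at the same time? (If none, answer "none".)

09:45-10:30, 10:45-11:15, 15:00-16:15, 16:30-17:30

Jamal free: 08:00-18:15, 18:30-18:45.
Grace free: 08:00-11:15, 14:15-16:15, 16:30-19:00.
Rina free: 08:45-10:30, 10:45-19:00 (invert busy blocks within the working day).
Mei free: 09:45-12:00, 15:00-18:45.
Wendy free: 09:45-17:30.
Jamal ∩ Grace: 08:00-11:15, 14:15-16:15, 16:30-18:15, 18:30-18:45.
Jamal ∩ Grace ∩ Rina: 08:45-10:30, 10:45-11:15, 14:15-16:15, 16:30-18:15, 18:30-18:45.
Jamal ∩ Grace ∩ Rina ∩ Mei: 09:45-10:30, 10:45-11:15, 15:00-16:15, 16:30-18:15, 18:30-18:45.
Jamal ∩ Grace ∩ Rina ∩ Mei ∩ Wendy: 09:45-10:30, 10:45-11:15, 15:00-16:15, 16:30-17:30.
Those are the intersection windows.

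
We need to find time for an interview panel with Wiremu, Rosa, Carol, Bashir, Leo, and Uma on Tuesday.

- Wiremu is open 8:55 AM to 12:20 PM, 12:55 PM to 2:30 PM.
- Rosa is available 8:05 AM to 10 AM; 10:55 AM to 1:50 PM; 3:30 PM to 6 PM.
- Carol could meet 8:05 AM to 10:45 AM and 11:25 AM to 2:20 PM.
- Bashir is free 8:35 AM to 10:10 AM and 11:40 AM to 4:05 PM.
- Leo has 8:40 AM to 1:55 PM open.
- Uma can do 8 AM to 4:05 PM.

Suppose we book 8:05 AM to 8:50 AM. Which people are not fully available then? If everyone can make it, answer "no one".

Wiremu: not fully free for 08:05-08:50. Rosa: free for 08:05-08:50. Carol: free for 08:05-08:50. Bashir: not fully free for 08:05-08:50. Leo: not fully free for 08:05-08:50. Uma: free for 08:05-08:50.

Bashir, Leo, Wiremu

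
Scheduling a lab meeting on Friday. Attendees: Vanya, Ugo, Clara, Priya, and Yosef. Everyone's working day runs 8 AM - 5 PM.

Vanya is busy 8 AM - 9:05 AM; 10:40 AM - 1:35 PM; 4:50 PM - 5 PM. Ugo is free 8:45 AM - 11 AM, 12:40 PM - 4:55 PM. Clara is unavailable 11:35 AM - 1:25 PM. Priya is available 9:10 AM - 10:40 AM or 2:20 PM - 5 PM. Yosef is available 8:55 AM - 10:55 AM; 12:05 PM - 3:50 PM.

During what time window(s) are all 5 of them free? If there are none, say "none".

09:10-10:40, 14:20-15:50

Vanya free: 09:05-10:40, 13:35-16:50 (invert busy blocks within the working day).
Ugo free: 08:45-11:00, 12:40-16:55.
Clara free: 08:00-11:35, 13:25-17:00 (invert busy blocks within the working day).
Priya free: 09:10-10:40, 14:20-17:00.
Yosef free: 08:55-10:55, 12:05-15:50.
Vanya ∩ Ugo: 09:05-10:40, 13:35-16:50.
Vanya ∩ Ugo ∩ Clara: 09:05-10:40, 13:35-16:50.
Vanya ∩ Ugo ∩ Clara ∩ Priya: 09:10-10:40, 14:20-16:50.
Vanya ∩ Ugo ∩ Clara ∩ Priya ∩ Yosef: 09:10-10:40, 14:20-15:50.
Those are the intersection windows.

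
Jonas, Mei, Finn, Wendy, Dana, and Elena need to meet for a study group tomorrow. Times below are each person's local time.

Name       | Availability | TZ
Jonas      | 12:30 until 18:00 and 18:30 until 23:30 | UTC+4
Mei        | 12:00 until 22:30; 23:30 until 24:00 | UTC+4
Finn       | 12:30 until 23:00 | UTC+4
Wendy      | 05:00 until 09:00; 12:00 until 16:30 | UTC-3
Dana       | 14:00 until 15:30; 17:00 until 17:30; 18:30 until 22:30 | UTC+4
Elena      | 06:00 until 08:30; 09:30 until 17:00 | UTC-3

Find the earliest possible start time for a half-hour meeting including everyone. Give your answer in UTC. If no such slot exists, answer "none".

10:00

Jonas in UTC: 08:30-14:00, 14:30-19:30 (subtract 4h to convert from UTC+4).
Mei in UTC: 08:00-18:30, 19:30-20:00 (subtract 4h to convert from UTC+4).
Finn in UTC: 08:30-19:00 (subtract 4h to convert from UTC+4).
Wendy in UTC: 08:00-12:00, 15:00-19:30 (add 3h to convert from UTC-3).
Dana in UTC: 10:00-11:30, 13:00-13:30, 14:30-18:30 (subtract 4h to convert from UTC+4).
Elena in UTC: 09:00-11:30, 12:30-20:00 (add 3h to convert from UTC-3).
Jonas ∩ Mei: 08:30-14:00, 14:30-18:30.
Jonas ∩ Mei ∩ Finn: 08:30-14:00, 14:30-18:30.
Jonas ∩ Mei ∩ Finn ∩ Wendy: 08:30-12:00, 15:00-18:30.
Jonas ∩ Mei ∩ Finn ∩ Wendy ∩ Dana: 10:00-11:30, 15:00-18:30.
Jonas ∩ Mei ∩ Finn ∩ Wendy ∩ Dana ∩ Elena: 10:00-11:30, 15:00-18:30.
The first common window of at least 30 minutes is 10:00-11:30, so the earliest start is 10:00.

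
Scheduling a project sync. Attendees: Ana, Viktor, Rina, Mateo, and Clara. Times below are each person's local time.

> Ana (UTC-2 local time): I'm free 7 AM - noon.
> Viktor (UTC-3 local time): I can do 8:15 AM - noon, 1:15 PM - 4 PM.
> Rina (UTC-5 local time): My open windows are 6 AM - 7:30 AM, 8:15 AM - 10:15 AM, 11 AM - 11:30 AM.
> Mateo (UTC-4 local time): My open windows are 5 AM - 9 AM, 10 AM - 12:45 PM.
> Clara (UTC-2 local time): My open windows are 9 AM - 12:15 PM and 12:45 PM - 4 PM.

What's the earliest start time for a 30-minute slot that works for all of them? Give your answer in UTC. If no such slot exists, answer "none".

11:15

Ana in UTC: 09:00-14:00 (add 2h to convert from UTC-2).
Viktor in UTC: 11:15-15:00, 16:15-19:00 (add 3h to convert from UTC-3).
Rina in UTC: 11:00-12:30, 13:15-15:15, 16:00-16:30 (add 5h to convert from UTC-5).
Mateo in UTC: 09:00-13:00, 14:00-16:45 (add 4h to convert from UTC-4).
Clara in UTC: 11:00-14:15, 14:45-18:00 (add 2h to convert from UTC-2).
Ana ∩ Viktor: 11:15-14:00.
Ana ∩ Viktor ∩ Rina: 11:15-12:30, 13:15-14:00.
Ana ∩ Viktor ∩ Rina ∩ Mateo: 11:15-12:30.
Ana ∩ Viktor ∩ Rina ∩ Mateo ∩ Clara: 11:15-12:30.
The first common window of at least 30 minutes is 11:15-12:30, so the earliest start is 11:15.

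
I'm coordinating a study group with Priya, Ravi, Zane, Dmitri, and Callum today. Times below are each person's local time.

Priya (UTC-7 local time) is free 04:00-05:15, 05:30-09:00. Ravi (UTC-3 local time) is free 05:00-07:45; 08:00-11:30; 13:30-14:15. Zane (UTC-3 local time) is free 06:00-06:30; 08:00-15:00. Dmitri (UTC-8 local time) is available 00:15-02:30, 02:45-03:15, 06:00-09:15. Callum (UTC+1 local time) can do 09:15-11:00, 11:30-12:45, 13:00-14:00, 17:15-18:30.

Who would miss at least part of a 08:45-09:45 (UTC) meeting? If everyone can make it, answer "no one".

Priya, Zane

Priya in UTC: 11:00-12:15, 12:30-16:00 (add 7h to convert from UTC-7).
Ravi in UTC: 08:00-10:45, 11:00-14:30, 16:30-17:15 (add 3h to convert from UTC-3).
Zane in UTC: 09:00-09:30, 11:00-18:00 (add 3h to convert from UTC-3).
Dmitri in UTC: 08:15-10:30, 10:45-11:15, 14:00-17:15 (add 8h to convert from UTC-8).
Callum in UTC: 08:15-10:00, 10:30-11:45, 12:00-13:00, 16:15-17:30 (subtract 1h to convert from UTC+1).
Priya: not fully free for 08:45-09:45. Ravi: free for 08:45-09:45. Zane: not fully free for 08:45-09:45. Dmitri: free for 08:45-09:45. Callum: free for 08:45-09:45.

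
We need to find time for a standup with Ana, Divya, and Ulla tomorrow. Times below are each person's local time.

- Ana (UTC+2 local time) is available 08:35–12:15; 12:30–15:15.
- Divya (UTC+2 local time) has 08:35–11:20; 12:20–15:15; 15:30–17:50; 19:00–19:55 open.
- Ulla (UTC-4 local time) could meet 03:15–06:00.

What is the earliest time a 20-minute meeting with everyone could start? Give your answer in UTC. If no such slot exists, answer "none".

Ana in UTC: 06:35-10:15, 10:30-13:15 (subtract 2h to convert from UTC+2).
Divya in UTC: 06:35-09:20, 10:20-13:15, 13:30-15:50, 17:00-17:55 (subtract 2h to convert from UTC+2).
Ulla in UTC: 07:15-10:00 (add 4h to convert from UTC-4).
Ana ∩ Divya: 06:35-09:20, 10:30-13:15.
Ana ∩ Divya ∩ Ulla: 07:15-09:20.
The first common window of at least 20 minutes is 07:15-09:20, so the earliest start is 07:15.

07:15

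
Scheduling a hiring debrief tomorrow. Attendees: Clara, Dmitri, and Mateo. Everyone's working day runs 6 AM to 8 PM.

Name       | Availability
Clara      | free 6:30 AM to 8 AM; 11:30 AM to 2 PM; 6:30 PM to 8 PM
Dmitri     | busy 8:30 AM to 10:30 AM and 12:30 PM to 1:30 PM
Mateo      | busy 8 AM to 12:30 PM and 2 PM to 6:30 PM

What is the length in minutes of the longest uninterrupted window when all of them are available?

Clara free: 06:30-08:00, 11:30-14:00, 18:30-20:00.
Dmitri free: 06:00-08:30, 10:30-12:30, 13:30-20:00 (invert busy blocks within the working day).
Mateo free: 06:00-08:00, 12:30-14:00, 18:30-20:00 (invert busy blocks within the working day).
Clara ∩ Dmitri: 06:30-08:00, 11:30-12:30, 13:30-14:00, 18:30-20:00.
Clara ∩ Dmitri ∩ Mateo: 06:30-08:00, 13:30-14:00, 18:30-20:00.
The longest is 06:30-08:00 at 90 minutes.

90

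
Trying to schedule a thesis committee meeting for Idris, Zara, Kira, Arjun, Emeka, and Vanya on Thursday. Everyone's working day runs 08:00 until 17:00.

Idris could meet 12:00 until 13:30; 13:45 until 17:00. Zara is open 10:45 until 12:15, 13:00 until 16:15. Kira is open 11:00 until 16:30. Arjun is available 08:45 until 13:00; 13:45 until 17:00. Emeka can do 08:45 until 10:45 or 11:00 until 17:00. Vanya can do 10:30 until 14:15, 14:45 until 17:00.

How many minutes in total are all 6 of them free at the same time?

135

Idris ∩ Zara: 12:00-12:15, 13:00-13:30, 13:45-16:15.
Idris ∩ Zara ∩ Kira: 12:00-12:15, 13:00-13:30, 13:45-16:15.
Idris ∩ Zara ∩ Kira ∩ Arjun: 12:00-12:15, 13:45-16:15.
Idris ∩ Zara ∩ Kira ∩ Arjun ∩ Emeka: 12:00-12:15, 13:45-16:15.
Idris ∩ Zara ∩ Kira ∩ Arjun ∩ Emeka ∩ Vanya: 12:00-12:15, 13:45-14:15, 14:45-16:15.
Summing the common windows: 15 + 30 + 90 = 135 minutes.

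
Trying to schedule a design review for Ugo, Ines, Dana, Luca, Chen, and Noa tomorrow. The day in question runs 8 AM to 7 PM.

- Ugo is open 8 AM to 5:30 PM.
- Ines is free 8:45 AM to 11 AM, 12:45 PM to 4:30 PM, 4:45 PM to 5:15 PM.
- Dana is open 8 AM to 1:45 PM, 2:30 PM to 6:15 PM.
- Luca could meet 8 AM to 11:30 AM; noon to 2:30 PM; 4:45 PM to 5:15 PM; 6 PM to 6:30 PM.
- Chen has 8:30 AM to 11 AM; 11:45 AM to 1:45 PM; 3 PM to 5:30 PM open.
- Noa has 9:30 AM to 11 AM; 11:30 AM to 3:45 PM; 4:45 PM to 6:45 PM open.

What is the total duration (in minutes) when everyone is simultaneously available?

Ugo ∩ Ines: 08:45-11:00, 12:45-16:30, 16:45-17:15.
Ugo ∩ Ines ∩ Dana: 08:45-11:00, 12:45-13:45, 14:30-16:30, 16:45-17:15.
Ugo ∩ Ines ∩ Dana ∩ Luca: 08:45-11:00, 12:45-13:45, 16:45-17:15.
Ugo ∩ Ines ∩ Dana ∩ Luca ∩ Chen: 08:45-11:00, 12:45-13:45, 16:45-17:15.
Ugo ∩ Ines ∩ Dana ∩ Luca ∩ Chen ∩ Noa: 09:30-11:00, 12:45-13:45, 16:45-17:15.
Summing the common windows: 90 + 60 + 30 = 180 minutes.

180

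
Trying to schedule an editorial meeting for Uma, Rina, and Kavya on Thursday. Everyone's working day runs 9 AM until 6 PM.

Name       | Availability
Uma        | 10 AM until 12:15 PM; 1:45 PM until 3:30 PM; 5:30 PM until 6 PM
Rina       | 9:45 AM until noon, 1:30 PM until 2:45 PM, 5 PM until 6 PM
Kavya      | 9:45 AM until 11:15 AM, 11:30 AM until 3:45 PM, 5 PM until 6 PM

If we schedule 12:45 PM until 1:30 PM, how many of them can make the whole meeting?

Kavya can make the full 12:45-13:30 slot — that's 1.

1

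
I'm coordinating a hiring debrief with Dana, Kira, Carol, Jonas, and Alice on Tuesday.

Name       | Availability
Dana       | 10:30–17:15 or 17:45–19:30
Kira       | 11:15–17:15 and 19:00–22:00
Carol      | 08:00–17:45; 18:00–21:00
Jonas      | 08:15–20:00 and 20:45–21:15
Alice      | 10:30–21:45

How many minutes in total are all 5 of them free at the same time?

390

Dana ∩ Kira: 11:15-17:15, 19:00-19:30.
Dana ∩ Kira ∩ Carol: 11:15-17:15, 19:00-19:30.
Dana ∩ Kira ∩ Carol ∩ Jonas: 11:15-17:15, 19:00-19:30.
Dana ∩ Kira ∩ Carol ∩ Jonas ∩ Alice: 11:15-17:15, 19:00-19:30.
Summing the common windows: 360 + 30 = 390 minutes.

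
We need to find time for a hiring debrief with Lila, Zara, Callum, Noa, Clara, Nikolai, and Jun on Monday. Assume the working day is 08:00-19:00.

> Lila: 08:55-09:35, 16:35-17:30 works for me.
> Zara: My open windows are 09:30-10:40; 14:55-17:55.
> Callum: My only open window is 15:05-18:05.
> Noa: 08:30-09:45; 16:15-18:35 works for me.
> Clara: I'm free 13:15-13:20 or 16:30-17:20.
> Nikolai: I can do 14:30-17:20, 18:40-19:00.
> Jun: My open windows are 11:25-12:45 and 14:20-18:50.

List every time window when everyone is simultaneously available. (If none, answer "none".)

16:35-17:20

Lila ∩ Zara: 09:30-09:35, 16:35-17:30.
Lila ∩ Zara ∩ Callum: 16:35-17:30.
Lila ∩ Zara ∩ Callum ∩ Noa: 16:35-17:30.
Lila ∩ Zara ∩ Callum ∩ Noa ∩ Clara: 16:35-17:20.
Lila ∩ Zara ∩ Callum ∩ Noa ∩ Clara ∩ Nikolai: 16:35-17:20.
Lila ∩ Zara ∩ Callum ∩ Noa ∩ Clara ∩ Nikolai ∩ Jun: 16:35-17:20.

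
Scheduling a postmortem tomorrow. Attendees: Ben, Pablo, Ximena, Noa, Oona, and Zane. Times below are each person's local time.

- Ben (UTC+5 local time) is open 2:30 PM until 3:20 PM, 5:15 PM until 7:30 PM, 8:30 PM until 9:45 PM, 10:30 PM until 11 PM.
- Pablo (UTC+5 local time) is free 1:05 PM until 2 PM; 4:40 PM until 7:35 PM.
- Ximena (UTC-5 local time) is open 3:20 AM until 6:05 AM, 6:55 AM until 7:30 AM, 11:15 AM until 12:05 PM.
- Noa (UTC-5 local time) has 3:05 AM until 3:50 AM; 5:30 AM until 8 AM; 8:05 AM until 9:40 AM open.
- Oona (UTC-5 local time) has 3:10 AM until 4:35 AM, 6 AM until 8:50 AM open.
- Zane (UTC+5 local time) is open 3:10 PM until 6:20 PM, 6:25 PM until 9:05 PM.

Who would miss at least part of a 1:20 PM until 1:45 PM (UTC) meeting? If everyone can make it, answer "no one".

Ben in UTC: 09:30-10:20, 12:15-14:30, 15:30-16:45, 17:30-18:00 (subtract 5h to convert from UTC+5).
Pablo in UTC: 08:05-09:00, 11:40-14:35 (subtract 5h to convert from UTC+5).
Ximena in UTC: 08:20-11:05, 11:55-12:30, 16:15-17:05 (add 5h to convert from UTC-5).
Noa in UTC: 08:05-08:50, 10:30-13:00, 13:05-14:40 (add 5h to convert from UTC-5).
Oona in UTC: 08:10-09:35, 11:00-13:50 (add 5h to convert from UTC-5).
Zane in UTC: 10:10-13:20, 13:25-16:05 (subtract 5h to convert from UTC+5).
Ben: free for 13:20-13:45. Pablo: free for 13:20-13:45. Ximena: not fully free for 13:20-13:45. Noa: free for 13:20-13:45. Oona: free for 13:20-13:45. Zane: not fully free for 13:20-13:45.

Ximena, Zane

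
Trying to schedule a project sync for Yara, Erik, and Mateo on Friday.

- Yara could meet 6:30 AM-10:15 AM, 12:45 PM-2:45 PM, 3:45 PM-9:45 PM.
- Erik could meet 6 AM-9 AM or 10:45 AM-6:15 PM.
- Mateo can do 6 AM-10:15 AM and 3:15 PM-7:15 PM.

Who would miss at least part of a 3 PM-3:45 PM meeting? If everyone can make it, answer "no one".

Yara: not fully free for 15:00-15:45. Erik: free for 15:00-15:45. Mateo: not fully free for 15:00-15:45.

Mateo, Yara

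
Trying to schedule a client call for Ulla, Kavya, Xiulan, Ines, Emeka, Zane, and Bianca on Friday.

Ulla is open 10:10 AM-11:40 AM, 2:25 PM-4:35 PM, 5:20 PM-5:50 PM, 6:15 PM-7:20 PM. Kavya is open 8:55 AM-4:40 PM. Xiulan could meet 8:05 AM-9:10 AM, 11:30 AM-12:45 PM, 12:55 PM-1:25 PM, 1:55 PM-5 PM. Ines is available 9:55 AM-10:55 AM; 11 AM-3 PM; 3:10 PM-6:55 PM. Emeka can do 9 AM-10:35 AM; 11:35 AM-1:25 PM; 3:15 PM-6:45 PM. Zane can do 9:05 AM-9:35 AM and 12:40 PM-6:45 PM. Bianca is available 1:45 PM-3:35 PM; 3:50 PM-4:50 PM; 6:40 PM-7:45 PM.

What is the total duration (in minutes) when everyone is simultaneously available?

Ulla ∩ Kavya: 10:10-11:40, 14:25-16:35.
Ulla ∩ Kavya ∩ Xiulan: 11:30-11:40, 14:25-16:35.
Ulla ∩ Kavya ∩ Xiulan ∩ Ines: 11:30-11:40, 14:25-15:00, 15:10-16:35.
Ulla ∩ Kavya ∩ Xiulan ∩ Ines ∩ Emeka: 11:35-11:40, 15:15-16:35.
Ulla ∩ Kavya ∩ Xiulan ∩ Ines ∩ Emeka ∩ Zane: 15:15-16:35.
Ulla ∩ Kavya ∩ Xiulan ∩ Ines ∩ Emeka ∩ Zane ∩ Bianca: 15:15-15:35, 15:50-16:35.
Summing the common windows: 20 + 45 = 65 minutes.

65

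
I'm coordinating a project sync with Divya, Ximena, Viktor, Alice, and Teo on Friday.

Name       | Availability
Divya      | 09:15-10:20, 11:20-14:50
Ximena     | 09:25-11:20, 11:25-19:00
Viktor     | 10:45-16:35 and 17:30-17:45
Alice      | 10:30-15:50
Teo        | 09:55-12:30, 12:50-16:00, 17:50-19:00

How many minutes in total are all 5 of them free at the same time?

Divya ∩ Ximena: 09:25-10:20, 11:25-14:50.
Divya ∩ Ximena ∩ Viktor: 11:25-14:50.
Divya ∩ Ximena ∩ Viktor ∩ Alice: 11:25-14:50.
Divya ∩ Ximena ∩ Viktor ∩ Alice ∩ Teo: 11:25-12:30, 12:50-14:50.
Summing the common windows: 65 + 120 = 185 minutes.

185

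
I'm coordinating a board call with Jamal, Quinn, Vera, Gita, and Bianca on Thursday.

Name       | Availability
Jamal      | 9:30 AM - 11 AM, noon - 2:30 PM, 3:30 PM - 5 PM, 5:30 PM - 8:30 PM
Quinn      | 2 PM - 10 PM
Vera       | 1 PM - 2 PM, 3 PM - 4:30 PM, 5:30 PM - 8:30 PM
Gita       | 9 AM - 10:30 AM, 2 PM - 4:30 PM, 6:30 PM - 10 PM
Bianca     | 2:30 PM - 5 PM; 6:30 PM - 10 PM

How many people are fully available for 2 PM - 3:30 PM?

2

Quinn and Gita can make the full 14:00-15:30 slot — that's 2.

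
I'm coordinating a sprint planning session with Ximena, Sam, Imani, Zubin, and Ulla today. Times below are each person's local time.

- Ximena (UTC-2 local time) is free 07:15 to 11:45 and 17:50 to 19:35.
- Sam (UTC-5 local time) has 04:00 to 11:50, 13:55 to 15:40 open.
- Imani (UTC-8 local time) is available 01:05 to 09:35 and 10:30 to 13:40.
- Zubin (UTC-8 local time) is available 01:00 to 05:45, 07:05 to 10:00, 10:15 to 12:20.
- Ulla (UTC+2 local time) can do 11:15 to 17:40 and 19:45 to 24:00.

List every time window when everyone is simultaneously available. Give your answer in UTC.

Ximena in UTC: 09:15-13:45, 19:50-21:35 (add 2h to convert from UTC-2).
Sam in UTC: 09:00-16:50, 18:55-20:40 (add 5h to convert from UTC-5).
Imani in UTC: 09:05-17:35, 18:30-21:40 (add 8h to convert from UTC-8).
Zubin in UTC: 09:00-13:45, 15:05-18:00, 18:15-20:20 (add 8h to convert from UTC-8).
Ulla in UTC: 09:15-15:40, 17:45-22:00 (subtract 2h to convert from UTC+2).
Ximena ∩ Sam: 09:15-13:45, 19:50-20:40.
Ximena ∩ Sam ∩ Imani: 09:15-13:45, 19:50-20:40.
Ximena ∩ Sam ∩ Imani ∩ Zubin: 09:15-13:45, 19:50-20:20.
Ximena ∩ Sam ∩ Imani ∩ Zubin ∩ Ulla: 09:15-13:45, 19:50-20:20.

09:15-13:45, 19:50-20:20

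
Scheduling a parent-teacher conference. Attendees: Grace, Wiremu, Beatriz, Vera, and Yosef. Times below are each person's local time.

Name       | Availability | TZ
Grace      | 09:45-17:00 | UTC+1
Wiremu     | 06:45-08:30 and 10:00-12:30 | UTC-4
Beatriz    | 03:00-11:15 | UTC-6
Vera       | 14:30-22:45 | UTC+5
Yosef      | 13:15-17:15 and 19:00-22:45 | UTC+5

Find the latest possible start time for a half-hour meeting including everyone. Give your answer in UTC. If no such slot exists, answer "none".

Grace in UTC: 08:45-16:00 (subtract 1h to convert from UTC+1).
Wiremu in UTC: 10:45-12:30, 14:00-16:30 (add 4h to convert from UTC-4).
Beatriz in UTC: 09:00-17:15 (add 6h to convert from UTC-6).
Vera in UTC: 09:30-17:45 (subtract 5h to convert from UTC+5).
Yosef in UTC: 08:15-12:15, 14:00-17:45 (subtract 5h to convert from UTC+5).
Grace ∩ Wiremu: 10:45-12:30, 14:00-16:00.
Grace ∩ Wiremu ∩ Beatriz: 10:45-12:30, 14:00-16:00.
Grace ∩ Wiremu ∩ Beatriz ∩ Vera: 10:45-12:30, 14:00-16:00.
Grace ∩ Wiremu ∩ Beatriz ∩ Vera ∩ Yosef: 10:45-12:15, 14:00-16:00.
Those are the intersection windows.
The last common window of at least 30 minutes is 14:00-16:00; a 30-minute meeting can start as late as 15:30 and still end by 16:00.

15:30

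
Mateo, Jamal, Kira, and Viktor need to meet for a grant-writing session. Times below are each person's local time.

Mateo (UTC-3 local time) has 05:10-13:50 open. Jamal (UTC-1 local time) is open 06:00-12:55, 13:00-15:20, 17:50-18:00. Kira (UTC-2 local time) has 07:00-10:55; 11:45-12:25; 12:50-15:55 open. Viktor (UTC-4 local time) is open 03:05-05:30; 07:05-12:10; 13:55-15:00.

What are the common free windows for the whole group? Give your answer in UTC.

09:00-09:30, 11:05-12:55, 13:45-13:55, 14:00-14:25, 14:50-16:10

Mateo in UTC: 08:10-16:50 (add 3h to convert from UTC-3).
Jamal in UTC: 07:00-13:55, 14:00-16:20, 18:50-19:00 (add 1h to convert from UTC-1).
Kira in UTC: 09:00-12:55, 13:45-14:25, 14:50-17:55 (add 2h to convert from UTC-2).
Viktor in UTC: 07:05-09:30, 11:05-16:10, 17:55-19:00 (add 4h to convert from UTC-4).
Mateo ∩ Jamal: 08:10-13:55, 14:00-16:20.
Mateo ∩ Jamal ∩ Kira: 09:00-12:55, 13:45-13:55, 14:00-14:25, 14:50-16:20.
Mateo ∩ Jamal ∩ Kira ∩ Viktor: 09:00-09:30, 11:05-12:55, 13:45-13:55, 14:00-14:25, 14:50-16:10.
Those are the intersection windows.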